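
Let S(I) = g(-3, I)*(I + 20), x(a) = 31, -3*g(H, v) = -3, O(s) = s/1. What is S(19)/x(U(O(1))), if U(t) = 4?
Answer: 39/31 ≈ 1.2581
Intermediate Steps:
O(s) = s (O(s) = s*1 = s)
g(H, v) = 1 (g(H, v) = -⅓*(-3) = 1)
S(I) = 20 + I (S(I) = 1*(I + 20) = 1*(20 + I) = 20 + I)
S(19)/x(U(O(1))) = (20 + 19)/31 = 39*(1/31) = 39/31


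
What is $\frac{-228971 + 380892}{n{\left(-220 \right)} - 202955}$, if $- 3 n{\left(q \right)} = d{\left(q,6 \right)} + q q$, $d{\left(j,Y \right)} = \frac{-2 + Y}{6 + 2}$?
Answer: $- \frac{303842}{438177} \approx -0.69342$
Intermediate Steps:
$d{\left(j,Y \right)} = - \frac{1}{4} + \frac{Y}{8}$ ($d{\left(j,Y \right)} = \frac{-2 + Y}{8} = \left(-2 + Y\right) \frac{1}{8} = - \frac{1}{4} + \frac{Y}{8}$)
$n{\left(q \right)} = - \frac{1}{6} - \frac{q^{2}}{3}$ ($n{\left(q \right)} = - \frac{\left(- \frac{1}{4} + \frac{1}{8} \cdot 6\right) + q q}{3} = - \frac{\left(- \frac{1}{4} + \frac{3}{4}\right) + q^{2}}{3} = - \frac{\frac{1}{2} + q^{2}}{3} = - \frac{1}{6} - \frac{q^{2}}{3}$)
$\frac{-228971 + 380892}{n{\left(-220 \right)} - 202955} = \frac{-228971 + 380892}{\left(- \frac{1}{6} - \frac{\left(-220\right)^{2}}{3}\right) - 202955} = \frac{151921}{\left(- \frac{1}{6} - \frac{48400}{3}\right) - 202955} = \frac{151921}{- \frac{32267}{2} - 202955} = \frac{151921}{- \frac{438177}{2}} = 151921 \left(- \frac{2}{438177}\right) = - \frac{303842}{438177}$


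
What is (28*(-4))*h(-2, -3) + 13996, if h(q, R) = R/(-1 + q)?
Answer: 13884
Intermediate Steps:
(28*(-4))*h(-2, -3) + 13996 = (28*(-4))*(-3/(-1 - 2)) + 13996 = -(-336)/(-3) + 13996 = -(-336)*(-1)/3 + 13996 = -112*1 + 13996 = -112 + 13996 = 13884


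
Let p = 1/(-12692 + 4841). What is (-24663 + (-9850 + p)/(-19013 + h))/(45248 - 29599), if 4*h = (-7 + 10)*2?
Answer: -7362208901197/4671517148877 ≈ -1.5760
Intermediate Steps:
h = 3/2 (h = ((-7 + 10)*2)/4 = (3*2)/4 = (¼)*6 = 3/2 ≈ 1.5000)
p = -1/7851 (p = 1/(-7851) = -1/7851 ≈ -0.00012737)
(-24663 + (-9850 + p)/(-19013 + h))/(45248 - 29599) = (-24663 + (-9850 - 1/7851)/(-19013 + 3/2))/(45248 - 29599) = (-24663 - 77332351/(7851*(-38023/2)))/15649 = (-24663 - 77332351/7851*(-2/38023))*(1/15649) = (-24663 + 154664702/298518573)*(1/15649) = -7362208901197/298518573*1/15649 = -7362208901197/4671517148877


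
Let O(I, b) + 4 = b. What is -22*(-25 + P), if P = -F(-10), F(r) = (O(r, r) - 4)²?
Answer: 7678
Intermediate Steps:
O(I, b) = -4 + b
F(r) = (-8 + r)² (F(r) = ((-4 + r) - 4)² = (-8 + r)²)
P = -324 (P = -(-8 - 10)² = -1*(-18)² = -1*324 = -324)
-22*(-25 + P) = -22*(-25 - 324) = -22*(-349) = 7678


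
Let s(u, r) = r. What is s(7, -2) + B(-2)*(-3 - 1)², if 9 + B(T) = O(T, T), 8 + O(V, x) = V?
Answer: -306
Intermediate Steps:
O(V, x) = -8 + V
B(T) = -17 + T (B(T) = -9 + (-8 + T) = -17 + T)
s(7, -2) + B(-2)*(-3 - 1)² = -2 + (-17 - 2)*(-3 - 1)² = -2 - 19*(-4)² = -2 - 19*16 = -2 - 304 = -306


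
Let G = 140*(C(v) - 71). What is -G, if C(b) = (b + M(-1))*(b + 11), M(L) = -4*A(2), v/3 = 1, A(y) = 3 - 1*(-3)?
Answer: 51100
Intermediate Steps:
A(y) = 6 (A(y) = 3 + 3 = 6)
v = 3 (v = 3*1 = 3)
M(L) = -24 (M(L) = -4*6 = -24)
C(b) = (-24 + b)*(11 + b) (C(b) = (b - 24)*(b + 11) = (-24 + b)*(11 + b))
G = -51100 (G = 140*((-264 + 3**2 - 13*3) - 71) = 140*((-264 + 9 - 39) - 71) = 140*(-294 - 71) = 140*(-365) = -51100)
-G = -1*(-51100) = 51100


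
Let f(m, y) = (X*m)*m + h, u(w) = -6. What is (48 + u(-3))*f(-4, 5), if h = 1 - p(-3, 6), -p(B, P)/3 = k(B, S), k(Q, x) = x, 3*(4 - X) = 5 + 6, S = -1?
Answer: 140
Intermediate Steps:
X = ⅓ (X = 4 - (5 + 6)/3 = 4 - ⅓*11 = 4 - 11/3 = ⅓ ≈ 0.33333)
p(B, P) = 3 (p(B, P) = -3*(-1) = 3)
h = -2 (h = 1 - 1*3 = 1 - 3 = -2)
f(m, y) = -2 + m²/3 (f(m, y) = (m/3)*m - 2 = m²/3 - 2 = -2 + m²/3)
(48 + u(-3))*f(-4, 5) = (48 - 6)*(-2 + (⅓)*(-4)²) = 42*(-2 + (⅓)*16) = 42*(-2 + 16/3) = 42*(10/3) = 140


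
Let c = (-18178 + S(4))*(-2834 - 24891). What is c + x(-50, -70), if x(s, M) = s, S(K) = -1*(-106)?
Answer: 501046150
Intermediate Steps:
S(K) = 106
c = 501046200 (c = (-18178 + 106)*(-2834 - 24891) = -18072*(-27725) = 501046200)
c + x(-50, -70) = 501046200 - 50 = 501046150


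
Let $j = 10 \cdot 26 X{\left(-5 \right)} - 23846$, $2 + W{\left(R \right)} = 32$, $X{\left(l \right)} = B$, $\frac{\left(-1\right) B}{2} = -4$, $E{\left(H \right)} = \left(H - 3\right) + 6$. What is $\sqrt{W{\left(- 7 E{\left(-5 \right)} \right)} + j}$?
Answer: $2 i \sqrt{5434} \approx 147.43 i$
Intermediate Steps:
$E{\left(H \right)} = 3 + H$ ($E{\left(H \right)} = \left(-3 + H\right) + 6 = 3 + H$)
$B = 8$ ($B = \left(-2\right) \left(-4\right) = 8$)
$X{\left(l \right)} = 8$
$W{\left(R \right)} = 30$ ($W{\left(R \right)} = -2 + 32 = 30$)
$j = -21766$ ($j = 10 \cdot 26 \cdot 8 - 23846 = 260 \cdot 8 - 23846 = 2080 - 23846 = -21766$)
$\sqrt{W{\left(- 7 E{\left(-5 \right)} \right)} + j} = \sqrt{30 - 21766} = \sqrt{-21736} = 2 i \sqrt{5434}$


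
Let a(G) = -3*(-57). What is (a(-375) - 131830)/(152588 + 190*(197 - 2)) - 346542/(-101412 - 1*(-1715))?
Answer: 52591524473/18906339686 ≈ 2.7817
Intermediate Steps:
a(G) = 171
(a(-375) - 131830)/(152588 + 190*(197 - 2)) - 346542/(-101412 - 1*(-1715)) = (171 - 131830)/(152588 + 190*(197 - 2)) - 346542/(-101412 - 1*(-1715)) = -131659/(152588 + 190*195) - 346542/(-101412 + 1715) = -131659/(152588 + 37050) - 346542/(-99697) = -131659/189638 - 346542*(-1/99697) = -131659*1/189638 + 346542/99697 = -131659/189638 + 346542/99697 = 52591524473/18906339686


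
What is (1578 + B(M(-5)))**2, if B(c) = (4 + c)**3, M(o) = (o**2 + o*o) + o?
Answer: 14215077529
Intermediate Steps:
M(o) = o + 2*o**2 (M(o) = (o**2 + o**2) + o = 2*o**2 + o = o + 2*o**2)
(1578 + B(M(-5)))**2 = (1578 + (4 - 5*(1 + 2*(-5)))**3)**2 = (1578 + (4 - 5*(1 - 10))**3)**2 = (1578 + (4 - 5*(-9))**3)**2 = (1578 + (4 + 45)**3)**2 = (1578 + 49**3)**2 = (1578 + 117649)**2 = 119227**2 = 14215077529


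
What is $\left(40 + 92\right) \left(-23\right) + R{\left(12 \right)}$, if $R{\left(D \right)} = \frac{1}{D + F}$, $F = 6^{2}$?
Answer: $- \frac{145727}{48} \approx -3036.0$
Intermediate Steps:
$F = 36$
$R{\left(D \right)} = \frac{1}{36 + D}$ ($R{\left(D \right)} = \frac{1}{D + 36} = \frac{1}{36 + D}$)
$\left(40 + 92\right) \left(-23\right) + R{\left(12 \right)} = \left(40 + 92\right) \left(-23\right) + \frac{1}{36 + 12} = 132 \left(-23\right) + \frac{1}{48} = -3036 + \frac{1}{48} = - \frac{145727}{48}$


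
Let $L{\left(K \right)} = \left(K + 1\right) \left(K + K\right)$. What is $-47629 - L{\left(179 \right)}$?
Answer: $-112069$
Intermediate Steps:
$L{\left(K \right)} = 2 K \left(1 + K\right)$ ($L{\left(K \right)} = \left(1 + K\right) 2 K = 2 K \left(1 + K\right)$)
$-47629 - L{\left(179 \right)} = -47629 - 2 \cdot 179 \left(1 + 179\right) = -47629 - 2 \cdot 179 \cdot 180 = -47629 - 64440 = -112069$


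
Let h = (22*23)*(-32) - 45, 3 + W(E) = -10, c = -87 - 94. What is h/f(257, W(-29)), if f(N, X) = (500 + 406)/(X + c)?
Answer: 1574989/453 ≈ 3476.8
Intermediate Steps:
c = -181
W(E) = -13 (W(E) = -3 - 10 = -13)
f(N, X) = 906/(-181 + X) (f(N, X) = (500 + 406)/(X - 181) = 906/(-181 + X))
h = -16237 (h = 506*(-32) - 45 = -16192 - 45 = -16237)
h/f(257, W(-29)) = -16237/(906/(-181 - 13)) = -16237/(906/(-194)) = -16237/(906*(-1/194)) = -16237/(-453/97) = -16237*(-97/453) = 1574989/453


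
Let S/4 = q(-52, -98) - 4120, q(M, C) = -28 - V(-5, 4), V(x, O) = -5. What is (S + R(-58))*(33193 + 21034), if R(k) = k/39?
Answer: -35050489082/39 ≈ -8.9873e+8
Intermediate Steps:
R(k) = k/39 (R(k) = k*(1/39) = k/39)
q(M, C) = -23 (q(M, C) = -28 - 1*(-5) = -28 + 5 = -23)
S = -16572 (S = 4*(-23 - 4120) = 4*(-4143) = -16572)
(S + R(-58))*(33193 + 21034) = (-16572 + (1/39)*(-58))*(33193 + 21034) = (-16572 - 58/39)*54227 = -646366/39*54227 = -35050489082/39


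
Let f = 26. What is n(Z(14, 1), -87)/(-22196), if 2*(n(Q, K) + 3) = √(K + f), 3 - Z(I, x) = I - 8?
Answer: 3/22196 - I*√61/44392 ≈ 0.00013516 - 0.00017594*I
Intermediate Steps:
Z(I, x) = 11 - I (Z(I, x) = 3 - (I - 8) = 3 - (-8 + I) = 3 + (8 - I) = 11 - I)
n(Q, K) = -3 + √(26 + K)/2 (n(Q, K) = -3 + √(K + 26)/2 = -3 + √(26 + K)/2)
n(Z(14, 1), -87)/(-22196) = (-3 + √(26 - 87)/2)/(-22196) = (-3 + √(-61)/2)*(-1/22196) = (-3 + (I*√61)/2)*(-1/22196) = (-3 + I*√61/2)*(-1/22196) = 3/22196 - I*√61/44392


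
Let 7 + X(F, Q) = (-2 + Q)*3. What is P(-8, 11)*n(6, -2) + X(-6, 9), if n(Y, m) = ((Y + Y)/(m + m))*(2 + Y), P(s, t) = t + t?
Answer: -514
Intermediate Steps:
X(F, Q) = -13 + 3*Q (X(F, Q) = -7 + (-2 + Q)*3 = -7 + (-6 + 3*Q) = -13 + 3*Q)
P(s, t) = 2*t
n(Y, m) = Y*(2 + Y)/m (n(Y, m) = ((2*Y)/((2*m)))*(2 + Y) = ((2*Y)*(1/(2*m)))*(2 + Y) = (Y/m)*(2 + Y) = Y*(2 + Y)/m)
P(-8, 11)*n(6, -2) + X(-6, 9) = (2*11)*(6*(2 + 6)/(-2)) + (-13 + 3*9) = 22*(6*(-½)*8) + (-13 + 27) = 22*(-24) + 14 = -528 + 14 = -514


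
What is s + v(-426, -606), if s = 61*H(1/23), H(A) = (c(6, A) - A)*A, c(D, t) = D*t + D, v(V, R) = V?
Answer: -216631/529 ≈ -409.51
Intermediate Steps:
c(D, t) = D + D*t
H(A) = A*(6 + 5*A) (H(A) = (6*(1 + A) - A)*A = ((6 + 6*A) - A)*A = (6 + 5*A)*A = A*(6 + 5*A))
s = 8723/529 (s = 61*((6 + 5/23)/23) = 61*((1/23)*(143/23)) = 61*(143/529) = 8723/529 ≈ 16.490)
s + v(-426, -606) = 8723/529 - 426 = -216631/529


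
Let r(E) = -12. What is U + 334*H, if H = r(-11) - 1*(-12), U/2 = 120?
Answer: 240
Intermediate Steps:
U = 240 (U = 2*120 = 240)
H = 0 (H = -12 - 1*(-12) = -12 + 12 = 0)
U + 334*H = 240 + 334*0 = 240 + 0 = 240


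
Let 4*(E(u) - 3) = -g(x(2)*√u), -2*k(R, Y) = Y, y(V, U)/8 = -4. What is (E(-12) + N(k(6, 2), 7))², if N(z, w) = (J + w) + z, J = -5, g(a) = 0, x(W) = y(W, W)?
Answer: 16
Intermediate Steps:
y(V, U) = -32 (y(V, U) = 8*(-4) = -32)
x(W) = -32
k(R, Y) = -Y/2
N(z, w) = -5 + w + z (N(z, w) = (-5 + w) + z = -5 + w + z)
E(u) = 3 (E(u) = 3 + (-1*0)/4 = 3 + (¼)*0 = 3 + 0 = 3)
(E(-12) + N(k(6, 2), 7))² = (3 + (-5 + 7 - ½*2))² = (3 + (-5 + 7 - 1))² = (3 + 1)² = 4² = 16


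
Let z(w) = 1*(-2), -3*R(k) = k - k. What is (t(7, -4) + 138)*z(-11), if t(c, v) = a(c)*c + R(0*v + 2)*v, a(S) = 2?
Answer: -304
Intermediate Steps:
R(k) = 0 (R(k) = -(k - k)/3 = -⅓*0 = 0)
t(c, v) = 2*c (t(c, v) = 2*c + 0*v = 2*c + 0 = 2*c)
z(w) = -2
(t(7, -4) + 138)*z(-11) = (2*7 + 138)*(-2) = (14 + 138)*(-2) = 152*(-2) = -304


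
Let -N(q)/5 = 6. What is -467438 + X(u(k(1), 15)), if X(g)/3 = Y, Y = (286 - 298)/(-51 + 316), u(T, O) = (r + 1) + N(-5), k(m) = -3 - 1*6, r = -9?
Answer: -123871106/265 ≈ -4.6744e+5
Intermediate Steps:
N(q) = -30 (N(q) = -5*6 = -30)
k(m) = -9 (k(m) = -3 - 6 = -9)
u(T, O) = -38 (u(T, O) = (-9 + 1) - 30 = -8 - 30 = -38)
Y = -12/265 ≈ -0.045283
X(g) = -36/265 (X(g) = 3*(-12/265) = -36/265)
-467438 + X(u(k(1), 15)) = -467438 - 36/265 = -123871106/265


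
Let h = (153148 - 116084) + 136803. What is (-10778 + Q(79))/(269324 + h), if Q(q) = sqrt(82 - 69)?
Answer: -10778/443191 + sqrt(13)/443191 ≈ -0.024311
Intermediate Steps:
h = 173867 (h = 37064 + 136803 = 173867)
Q(q) = sqrt(13)
(-10778 + Q(79))/(269324 + h) = (-10778 + sqrt(13))/(269324 + 173867) = (-10778 + sqrt(13))/443191 = (-10778 + sqrt(13))*(1/443191) = -10778/443191 + sqrt(13)/443191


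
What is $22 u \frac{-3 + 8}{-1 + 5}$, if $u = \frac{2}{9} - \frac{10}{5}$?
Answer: $- \frac{440}{9} \approx -48.889$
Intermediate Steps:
$u = - \frac{16}{9}$ ($u = 2 \cdot \frac{1}{9} - 2 = \frac{2}{9} - 2 = - \frac{16}{9} \approx -1.7778$)
$22 u \frac{-3 + 8}{-1 + 5} = 22 \left(- \frac{16}{9}\right) \frac{-3 + 8}{-1 + 5} = - \frac{352 \cdot \frac{5}{4}}{9} = - \frac{352 \cdot 5 \cdot \frac{1}{4}}{9} = \left(- \frac{352}{9}\right) \frac{5}{4} = - \frac{440}{9}$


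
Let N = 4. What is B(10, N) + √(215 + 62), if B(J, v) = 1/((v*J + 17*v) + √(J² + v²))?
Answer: 27/2887 + √277 - √29/5774 ≈ 16.652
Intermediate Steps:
B(J, v) = 1/(√(J² + v²) + 17*v + J*v) (B(J, v) = 1/((J*v + 17*v) + √(J² + v²)) = 1/((17*v + J*v) + √(J² + v²)) = 1/(√(J² + v²) + 17*v + J*v))
B(10, N) + √(215 + 62) = 1/(√(10² + 4²) + 17*4 + 10*4) + √(215 + 62) = 1/(√(100 + 16) + 68 + 40) + √277 = 1/(√116 + 68 + 40) + √277 = 1/(2*√29 + 68 + 40) + √277 = 1/(108 + 2*√29) + √277 = √277 + 1/(108 + 2*√29)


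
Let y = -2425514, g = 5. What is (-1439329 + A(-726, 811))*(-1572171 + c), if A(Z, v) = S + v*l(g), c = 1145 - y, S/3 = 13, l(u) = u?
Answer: -1226391084680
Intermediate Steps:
S = 39 (S = 3*13 = 39)
c = 2426659 (c = 1145 - 1*(-2425514) = 1145 + 2425514 = 2426659)
A(Z, v) = 39 + 5*v (A(Z, v) = 39 + v*5 = 39 + 5*v)
(-1439329 + A(-726, 811))*(-1572171 + c) = (-1439329 + (39 + 5*811))*(-1572171 + 2426659) = (-1439329 + (39 + 4055))*854488 = (-1439329 + 4094)*854488 = -1435235*854488 = -1226391084680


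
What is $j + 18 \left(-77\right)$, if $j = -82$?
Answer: $-1468$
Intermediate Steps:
$j + 18 \left(-77\right) = -82 + 18 \left(-77\right) = -82 - 1386 = -1468$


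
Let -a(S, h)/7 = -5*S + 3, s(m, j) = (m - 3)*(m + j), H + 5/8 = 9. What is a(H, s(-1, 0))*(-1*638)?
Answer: -694463/4 ≈ -1.7362e+5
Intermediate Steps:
H = 67/8 (H = -5/8 + 9 = 67/8 ≈ 8.3750)
s(m, j) = (-3 + m)*(j + m)
a(S, h) = -21 + 35*S (a(S, h) = -7*(-5*S + 3) = -7*(3 - 5*S) = -21 + 35*S)
a(H, s(-1, 0))*(-1*638) = (-21 + 35*(67/8))*(-1*638) = (-21 + 2345/8)*(-638) = (2177/8)*(-638) = -694463/4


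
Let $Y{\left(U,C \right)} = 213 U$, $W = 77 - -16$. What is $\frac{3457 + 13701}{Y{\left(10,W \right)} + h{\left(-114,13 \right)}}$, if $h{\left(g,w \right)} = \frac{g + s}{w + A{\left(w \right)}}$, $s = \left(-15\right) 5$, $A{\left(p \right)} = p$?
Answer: $\frac{446108}{55191} \approx 8.083$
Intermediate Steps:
$s = -75$
$W = 93$ ($W = 77 + 16 = 93$)
$h{\left(g,w \right)} = \frac{-75 + g}{2 w}$ ($h{\left(g,w \right)} = \frac{g - 75}{w + w} = \frac{-75 + g}{2 w}$)
$\frac{3457 + 13701}{Y{\left(10,W \right)} + h{\left(-114,13 \right)}} = \frac{3457 + 13701}{213 \cdot 10 + \frac{-75 - 114}{2 \cdot 13}} = \frac{17158}{2130 + \frac{1}{2} \cdot \frac{1}{13} \left(-189\right)} = \frac{17158}{2130 - \frac{189}{26}} = \frac{17158}{\frac{55191}{26}} = 17158 \cdot \frac{26}{55191} = \frac{446108}{55191}$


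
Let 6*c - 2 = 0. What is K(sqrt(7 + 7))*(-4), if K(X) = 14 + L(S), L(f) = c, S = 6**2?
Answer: -172/3 ≈ -57.333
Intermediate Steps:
S = 36
c = 1/3 (c = 1/3 + (1/6)*0 = 1/3 + 0 = 1/3 ≈ 0.33333)
L(f) = 1/3
K(X) = 43/3 (K(X) = 14 + 1/3 = 43/3)
K(sqrt(7 + 7))*(-4) = (43/3)*(-4) = -172/3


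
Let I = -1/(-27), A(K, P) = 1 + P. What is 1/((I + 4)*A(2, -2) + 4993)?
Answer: 27/134702 ≈ 0.00020044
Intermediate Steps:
I = 1/27 (I = -1*(-1/27) = 1/27 ≈ 0.037037)
1/((I + 4)*A(2, -2) + 4993) = 1/((1/27 + 4)*(1 - 2) + 4993) = 1/((109/27)*(-1) + 4993) = 1/(-109/27 + 4993) = 1/(134702/27) = 27/134702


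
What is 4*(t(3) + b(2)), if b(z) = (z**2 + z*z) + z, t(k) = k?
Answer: 52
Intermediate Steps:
b(z) = z + 2*z**2 (b(z) = (z**2 + z**2) + z = 2*z**2 + z = z + 2*z**2)
4*(t(3) + b(2)) = 4*(3 + 2*(1 + 2*2)) = 4*(3 + 2*(1 + 4)) = 4*(3 + 2*5) = 4*(3 + 10) = 4*13 = 52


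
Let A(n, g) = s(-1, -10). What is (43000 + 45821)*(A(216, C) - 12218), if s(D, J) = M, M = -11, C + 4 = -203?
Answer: -1086192009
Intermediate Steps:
C = -207 (C = -4 - 203 = -207)
s(D, J) = -11
A(n, g) = -11
(43000 + 45821)*(A(216, C) - 12218) = (43000 + 45821)*(-11 - 12218) = 88821*(-12229) = -1086192009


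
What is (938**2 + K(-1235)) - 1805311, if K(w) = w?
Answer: -926702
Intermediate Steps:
(938**2 + K(-1235)) - 1805311 = (938**2 - 1235) - 1805311 = (879844 - 1235) - 1805311 = 878609 - 1805311 = -926702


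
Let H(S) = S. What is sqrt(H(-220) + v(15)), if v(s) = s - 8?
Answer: I*sqrt(213) ≈ 14.595*I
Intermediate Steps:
v(s) = -8 + s
sqrt(H(-220) + v(15)) = sqrt(-220 + (-8 + 15)) = sqrt(-220 + 7) = sqrt(-213) = I*sqrt(213)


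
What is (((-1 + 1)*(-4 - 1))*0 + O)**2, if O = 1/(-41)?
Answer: 1/1681 ≈ 0.00059488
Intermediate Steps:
O = -1/41 ≈ -0.024390
(((-1 + 1)*(-4 - 1))*0 + O)**2 = (((-1 + 1)*(-4 - 1))*0 - 1/41)**2 = ((0*(-5))*0 - 1/41)**2 = (0*0 - 1/41)**2 = (0 - 1/41)**2 = (-1/41)**2 = 1/1681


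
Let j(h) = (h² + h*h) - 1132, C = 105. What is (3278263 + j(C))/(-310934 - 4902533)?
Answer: -3299181/5213467 ≈ -0.63282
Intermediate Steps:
j(h) = -1132 + 2*h² (j(h) = (h² + h²) - 1132 = 2*h² - 1132 = -1132 + 2*h²)
(3278263 + j(C))/(-310934 - 4902533) = (3278263 + (-1132 + 2*105²))/(-310934 - 4902533) = (3278263 + (-1132 + 2*11025))/(-5213467) = (3278263 + (-1132 + 22050))*(-1/5213467) = (3278263 + 20918)*(-1/5213467) = 3299181*(-1/5213467) = -3299181/5213467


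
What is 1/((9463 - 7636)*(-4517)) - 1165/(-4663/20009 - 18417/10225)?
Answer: 1966995036770715947/3434590673230752 ≈ 572.70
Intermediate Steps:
1/((9463 - 7636)*(-4517)) - 1165/(-4663/20009 - 18417/10225) = -1/4517/1827 - 1165/(-4663*1/20009 - 18417*1/10225) = (1/1827)*(-1/4517) - 1165/(-4663/20009 - 18417/10225) = -1/8252559 - 1165/(-416184928/204592025) = -1/8252559 - 1165*(-204592025/416184928) = -1/8252559 + 238349709125/416184928 = 1966995036770715947/3434590673230752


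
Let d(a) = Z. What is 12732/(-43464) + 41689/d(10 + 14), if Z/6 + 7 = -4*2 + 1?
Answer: -75543341/152124 ≈ -496.59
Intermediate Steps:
Z = -84 (Z = -42 + 6*(-4*2 + 1) = -42 + 6*(-8 + 1) = -42 + 6*(-7) = -42 - 42 = -84)
d(a) = -84
12732/(-43464) + 41689/d(10 + 14) = 12732/(-43464) + 41689/(-84) = 12732*(-1/43464) + 41689*(-1/84) = -1061/3622 - 41689/84 = -75543341/152124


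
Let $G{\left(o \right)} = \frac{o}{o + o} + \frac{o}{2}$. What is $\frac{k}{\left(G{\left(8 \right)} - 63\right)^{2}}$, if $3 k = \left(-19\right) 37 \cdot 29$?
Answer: $- \frac{81548}{41067} \approx -1.9857$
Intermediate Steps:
$G{\left(o \right)} = \frac{1}{2} + \frac{o}{2}$ ($G{\left(o \right)} = \frac{o}{2 o} + o \frac{1}{2} = o \frac{1}{2 o} + \frac{o}{2} = \frac{1}{2} + \frac{o}{2}$)
$k = - \frac{20387}{3}$ ($k = \frac{\left(-19\right) 37 \cdot 29}{3} = \frac{\left(-703\right) 29}{3} = \frac{1}{3} \left(-20387\right) = - \frac{20387}{3} \approx -6795.7$)
$\frac{k}{\left(G{\left(8 \right)} - 63\right)^{2}} = - \frac{20387}{3 \left(\left(\frac{1}{2} + \frac{1}{2} \cdot 8\right) - 63\right)^{2}} = - \frac{20387}{3 \left(\left(\frac{1}{2} + 4\right) - 63\right)^{2}} = - \frac{20387}{3 \left(\frac{9}{2} - 63\right)^{2}} = - \frac{20387}{3 \left(- \frac{117}{2}\right)^{2}} = - \frac{20387}{3 \cdot \frac{13689}{4}} = \left(- \frac{20387}{3}\right) \frac{4}{13689} = - \frac{81548}{41067}$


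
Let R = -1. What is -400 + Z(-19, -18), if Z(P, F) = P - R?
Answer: -418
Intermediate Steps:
Z(P, F) = 1 + P (Z(P, F) = P - 1*(-1) = P + 1 = 1 + P)
-400 + Z(-19, -18) = -400 + (1 - 19) = -400 - 18 = -418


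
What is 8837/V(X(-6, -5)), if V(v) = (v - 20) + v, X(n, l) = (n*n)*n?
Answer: -8837/452 ≈ -19.551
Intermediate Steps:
X(n, l) = n**3 (X(n, l) = n**2*n = n**3)
V(v) = -20 + 2*v (V(v) = (-20 + v) + v = -20 + 2*v)
8837/V(X(-6, -5)) = 8837/(-20 + 2*(-6)**3) = 8837/(-20 + 2*(-216)) = 8837/(-20 - 432) = 8837/(-452) = 8837*(-1/452) = -8837/452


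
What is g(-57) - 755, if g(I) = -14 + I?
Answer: -826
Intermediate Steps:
g(-57) - 755 = (-14 - 57) - 755 = -71 - 755 = -826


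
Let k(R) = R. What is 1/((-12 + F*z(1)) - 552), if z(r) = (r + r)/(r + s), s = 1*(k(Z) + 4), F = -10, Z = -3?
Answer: -1/574 ≈ -0.0017422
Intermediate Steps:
s = 1 (s = 1*(-3 + 4) = 1*1 = 1)
z(r) = 2*r/(1 + r) (z(r) = (r + r)/(r + 1) = (2*r)/(1 + r) = 2*r/(1 + r))
1/((-12 + F*z(1)) - 552) = 1/((-12 - 20/(1 + 1)) - 552) = 1/((-12 - 20/2) - 552) = 1/((-12 - 10*1) - 552) = 1/((-12 - 10) - 552) = 1/(-22 - 552) = 1/(-574) = -1/574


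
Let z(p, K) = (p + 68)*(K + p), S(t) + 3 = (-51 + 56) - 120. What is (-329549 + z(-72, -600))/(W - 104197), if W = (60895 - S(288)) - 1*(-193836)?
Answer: -326861/150652 ≈ -2.1696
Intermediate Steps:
S(t) = -118 (S(t) = -3 + ((-51 + 56) - 120) = -3 + (5 - 120) = -3 - 115 = -118)
z(p, K) = (68 + p)*(K + p)
W = 254849 (W = (60895 - 1*(-118)) - 1*(-193836) = (60895 + 118) + 193836 = 61013 + 193836 = 254849)
(-329549 + z(-72, -600))/(W - 104197) = (-329549 + ((-72)² + 68*(-600) + 68*(-72) - 600*(-72)))/(254849 - 104197) = (-329549 + (5184 - 40800 - 4896 + 43200))/150652 = (-329549 + 2688)*(1/150652) = -326861*1/150652 = -326861/150652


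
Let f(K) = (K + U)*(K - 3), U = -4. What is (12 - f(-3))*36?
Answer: -1080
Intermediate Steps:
f(K) = (-4 + K)*(-3 + K) (f(K) = (K - 4)*(K - 3) = (-4 + K)*(-3 + K))
(12 - f(-3))*36 = (12 - (12 + (-3)**2 - 7*(-3)))*36 = (12 - (12 + 9 + 21))*36 = (12 - 1*42)*36 = (12 - 42)*36 = -30*36 = -1080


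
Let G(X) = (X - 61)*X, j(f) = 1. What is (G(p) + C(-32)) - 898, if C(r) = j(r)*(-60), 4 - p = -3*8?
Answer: -1882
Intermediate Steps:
p = 28 (p = 4 - (-3)*8 = 4 - 1*(-24) = 4 + 24 = 28)
C(r) = -60 (C(r) = 1*(-60) = -60)
G(X) = X*(-61 + X) (G(X) = (-61 + X)*X = X*(-61 + X))
(G(p) + C(-32)) - 898 = (28*(-61 + 28) - 60) - 898 = (28*(-33) - 60) - 898 = (-924 - 60) - 898 = -984 - 898 = -1882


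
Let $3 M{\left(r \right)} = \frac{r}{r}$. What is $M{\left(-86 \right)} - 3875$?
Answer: $- \frac{11624}{3} \approx -3874.7$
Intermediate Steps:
$M{\left(r \right)} = \frac{1}{3}$ ($M{\left(r \right)} = \frac{r \frac{1}{r}}{3} = \frac{1}{3} \cdot 1 = \frac{1}{3}$)
$M{\left(-86 \right)} - 3875 = \frac{1}{3} - 3875 = - \frac{11624}{3}$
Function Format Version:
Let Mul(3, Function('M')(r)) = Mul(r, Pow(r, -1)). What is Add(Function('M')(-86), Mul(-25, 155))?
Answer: Rational(-11624, 3) ≈ -3874.7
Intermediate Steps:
Function('M')(r) = Rational(1, 3) (Function('M')(r) = Mul(Rational(1, 3), Mul(r, Pow(r, -1))) = Mul(Rational(1, 3), 1) = Rational(1, 3))
Add(Function('M')(-86), Mul(-25, 155)) = Add(Rational(1, 3), Mul(-25, 155)) = Add(Rational(1, 3), -3875) = Rational(-11624, 3)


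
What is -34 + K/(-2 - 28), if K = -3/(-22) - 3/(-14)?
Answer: -26189/770 ≈ -34.012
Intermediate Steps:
K = 27/77 (K = -3*(-1/22) - 3*(-1/14) = 3/22 + 3/14 = 27/77 ≈ 0.35065)
-34 + K/(-2 - 28) = -34 + 27/(77*(-2 - 28)) = -34 + (27/77)/(-30) = -34 + (27/77)*(-1/30) = -34 - 9/770 = -26189/770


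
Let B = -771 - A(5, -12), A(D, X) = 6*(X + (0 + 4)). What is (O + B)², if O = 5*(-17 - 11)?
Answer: 744769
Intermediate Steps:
O = -140 (O = 5*(-28) = -140)
A(D, X) = 24 + 6*X (A(D, X) = 6*(X + 4) = 6*(4 + X) = 24 + 6*X)
B = -723 (B = -771 - (24 + 6*(-12)) = -771 - (24 - 72) = -771 - 1*(-48) = -771 + 48 = -723)
(O + B)² = (-140 - 723)² = (-863)² = 744769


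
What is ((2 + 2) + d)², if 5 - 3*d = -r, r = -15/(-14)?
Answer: 64009/1764 ≈ 36.286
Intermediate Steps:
r = 15/14 (r = -15*(-1/14) = 15/14 ≈ 1.0714)
d = 85/42 (d = 5/3 - (-1)*15/(3*14) = 5/3 - ⅓*(-15/14) = 5/3 + 5/14 = 85/42 ≈ 2.0238)
((2 + 2) + d)² = ((2 + 2) + 85/42)² = (4 + 85/42)² = (253/42)² = 64009/1764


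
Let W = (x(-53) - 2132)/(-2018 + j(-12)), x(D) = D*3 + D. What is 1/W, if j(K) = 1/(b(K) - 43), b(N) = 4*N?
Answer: 183639/213304 ≈ 0.86093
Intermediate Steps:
x(D) = 4*D (x(D) = 3*D + D = 4*D)
j(K) = 1/(-43 + 4*K) (j(K) = 1/(4*K - 43) = 1/(-43 + 4*K))
W = 213304/183639 (W = (4*(-53) - 2132)/(-2018 + 1/(-43 + 4*(-12))) = (-212 - 2132)/(-2018 + 1/(-43 - 48)) = -2344/(-2018 + 1/(-91)) = -2344/(-2018 - 1/91) = -2344/(-183639/91) = -2344*(-91/183639) = 213304/183639 ≈ 1.1615)
1/W = 1/(213304/183639) = 183639/213304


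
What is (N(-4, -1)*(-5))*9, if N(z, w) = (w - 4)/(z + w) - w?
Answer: -90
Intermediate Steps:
N(z, w) = -w + (-4 + w)/(w + z) (N(z, w) = (-4 + w)/(w + z) - w = -w + (-4 + w)/(w + z))
(N(-4, -1)*(-5))*9 = (((-4 - 1 - 1*(-1)**2 - 1*(-1)*(-4))/(-1 - 4))*(-5))*9 = (((-4 - 1 - 1*1 - 4)/(-5))*(-5))*9 = (-(-4 - 1 - 1 - 4)/5*(-5))*9 = (-1/5*(-10)*(-5))*9 = (2*(-5))*9 = -10*9 = -90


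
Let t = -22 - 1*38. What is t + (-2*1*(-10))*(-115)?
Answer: -2360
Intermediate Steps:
t = -60 (t = -22 - 38 = -60)
t + (-2*1*(-10))*(-115) = -60 + (-2*1*(-10))*(-115) = -60 - 2*(-10)*(-115) = -60 + 20*(-115) = -60 - 2300 = -2360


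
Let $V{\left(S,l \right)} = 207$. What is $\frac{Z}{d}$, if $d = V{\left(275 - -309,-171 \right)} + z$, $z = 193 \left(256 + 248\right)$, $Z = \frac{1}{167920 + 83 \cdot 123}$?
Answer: $\frac{1}{17363836791} \approx 5.7591 \cdot 10^{-11}$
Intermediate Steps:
$Z = \frac{1}{178129}$ ($Z = \frac{1}{167920 + 10209} = \frac{1}{178129} \approx 5.6139 \cdot 10^{-6}$)
$z = 97272$ ($z = 193 \cdot 504 = 97272$)
$d = 97479$ ($d = 207 + 97272 = 97479$)
$\frac{Z}{d} = \frac{1}{178129 \cdot 97479} = \frac{1}{178129} \cdot \frac{1}{97479} = \frac{1}{17363836791}$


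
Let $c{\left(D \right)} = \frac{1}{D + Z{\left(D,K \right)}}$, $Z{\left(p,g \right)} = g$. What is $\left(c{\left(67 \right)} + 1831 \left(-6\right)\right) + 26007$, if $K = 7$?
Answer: $\frac{1111555}{74} \approx 15021.0$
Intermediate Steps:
$c{\left(D \right)} = \frac{1}{7 + D}$ ($c{\left(D \right)} = \frac{1}{D + 7} = \frac{1}{7 + D}$)
$\left(c{\left(67 \right)} + 1831 \left(-6\right)\right) + 26007 = \left(\frac{1}{7 + 67} + 1831 \left(-6\right)\right) + 26007 = \left(\frac{1}{74} - 10986\right) + 26007 = - \frac{812963}{74} + 26007 = \frac{1111555}{74}$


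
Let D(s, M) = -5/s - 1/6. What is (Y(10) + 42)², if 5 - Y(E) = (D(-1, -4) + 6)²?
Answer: 6416089/1296 ≈ 4950.7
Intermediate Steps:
D(s, M) = -⅙ - 5/s (D(s, M) = -5/s - 1*⅙ = -5/s - ⅙ = -⅙ - 5/s)
Y(E) = -4045/36 (Y(E) = 5 - ((⅙)*(-30 - 1*(-1))/(-1) + 6)² = 5 - ((⅙)*(-1)*(-30 + 1) + 6)² = 5 - ((⅙)*(-1)*(-29) + 6)² = 5 - (29/6 + 6)² = 5 - (65/6)² = 5 - 1*4225/36 = 5 - 4225/36 = -4045/36)
(Y(10) + 42)² = (-4045/36 + 42)² = (-2533/36)² = 6416089/1296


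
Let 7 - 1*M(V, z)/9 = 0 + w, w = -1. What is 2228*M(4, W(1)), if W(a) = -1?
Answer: 160416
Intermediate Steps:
M(V, z) = 72 (M(V, z) = 63 - 9*(0 - 1) = 63 - 9*(-1) = 63 + 9 = 72)
2228*M(4, W(1)) = 2228*72 = 160416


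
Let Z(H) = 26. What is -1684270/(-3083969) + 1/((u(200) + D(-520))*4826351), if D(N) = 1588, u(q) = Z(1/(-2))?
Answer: 1874287059414107/3431898203361438 ≈ 0.54614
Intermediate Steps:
u(q) = 26
-1684270/(-3083969) + 1/((u(200) + D(-520))*4826351) = -1684270/(-3083969) + 1/((26 + 1588)*4826351) = -1684270*(-1/3083969) + (1/4826351)/1614 = 240610/440567 + (1/1614)*(1/4826351) = 240610/440567 + 1/7789730514 = 1874287059414107/3431898203361438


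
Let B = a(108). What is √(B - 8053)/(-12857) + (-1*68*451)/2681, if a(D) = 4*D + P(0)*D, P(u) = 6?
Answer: -30668/2681 - I*√6973/12857 ≈ -11.439 - 0.0064949*I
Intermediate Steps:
a(D) = 10*D (a(D) = 4*D + 6*D = 10*D)
B = 1080 (B = 10*108 = 1080)
√(B - 8053)/(-12857) + (-1*68*451)/2681 = √(1080 - 8053)/(-12857) + (-1*68*451)/2681 = √(-6973)*(-1/12857) - 68*451*(1/2681) = (I*√6973)*(-1/12857) - 30668*1/2681 = -I*√6973/12857 - 30668/2681 = -30668/2681 - I*√6973/12857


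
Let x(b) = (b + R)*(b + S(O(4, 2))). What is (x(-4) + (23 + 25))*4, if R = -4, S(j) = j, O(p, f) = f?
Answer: 256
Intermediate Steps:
x(b) = (-4 + b)*(2 + b) (x(b) = (b - 4)*(b + 2) = (-4 + b)*(2 + b))
(x(-4) + (23 + 25))*4 = ((-8 + (-4)² - 2*(-4)) + (23 + 25))*4 = ((-8 + 16 + 8) + 48)*4 = (16 + 48)*4 = 64*4 = 256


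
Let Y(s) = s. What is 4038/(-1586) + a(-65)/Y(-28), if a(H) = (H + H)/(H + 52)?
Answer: -32231/11102 ≈ -2.9032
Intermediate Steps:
a(H) = 2*H/(52 + H) (a(H) = (2*H)/(52 + H) = 2*H/(52 + H))
4038/(-1586) + a(-65)/Y(-28) = 4038/(-1586) + (2*(-65)/(52 - 65))/(-28) = 4038*(-1/1586) + (2*(-65)/(-13))*(-1/28) = -2019/793 + (2*(-65)*(-1/13))*(-1/28) = -2019/793 + 10*(-1/28) = -2019/793 - 5/14 = -32231/11102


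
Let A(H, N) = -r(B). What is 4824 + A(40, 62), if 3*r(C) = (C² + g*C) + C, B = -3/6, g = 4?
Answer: 19299/4 ≈ 4824.8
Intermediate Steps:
B = -½ (B = -3*⅙ = -½ ≈ -0.50000)
r(C) = C²/3 + 5*C/3 (r(C) = ((C² + 4*C) + C)/3 = (C² + 5*C)/3 = C²/3 + 5*C/3)
A(H, N) = ¾ (A(H, N) = -(-1)*(5 - ½)/(3*2) = -(-1)*9/(3*2*2) = -1*(-¾) = ¾)
4824 + A(40, 62) = 4824 + ¾ = 19299/4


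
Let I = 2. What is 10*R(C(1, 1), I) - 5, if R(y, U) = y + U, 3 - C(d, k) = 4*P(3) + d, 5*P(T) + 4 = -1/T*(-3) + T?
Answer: 35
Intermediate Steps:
P(T) = -⅘ + T/5 + 3/(5*T) (P(T) = -⅘ + (-1/T*(-3) + T)/5 = -⅘ + (3/T + T)/5 = -⅘ + (T + 3/T)/5 = -⅘ + (T/5 + 3/(5*T)) = -⅘ + T/5 + 3/(5*T))
C(d, k) = 3 - d (C(d, k) = 3 - (4*((⅕)*(3 + 3*(-4 + 3))/3) + d) = 3 - (4*((⅕)*(⅓)*(3 + 3*(-1))) + d) = 3 - (4*((⅕)*(⅓)*(3 - 3)) + d) = 3 - (4*((⅕)*(⅓)*0) + d) = 3 - (4*0 + d) = 3 - (0 + d) = 3 - d)
R(y, U) = U + y
10*R(C(1, 1), I) - 5 = 10*(2 + (3 - 1*1)) - 5 = 10*(2 + (3 - 1)) - 5 = 10*(2 + 2) - 5 = 10*4 - 5 = 40 - 5 = 35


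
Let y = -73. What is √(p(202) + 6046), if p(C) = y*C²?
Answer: 3*I*√330294 ≈ 1724.1*I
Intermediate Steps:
p(C) = -73*C²
√(p(202) + 6046) = √(-73*202² + 6046) = √(-73*40804 + 6046) = √(-2978692 + 6046) = √(-2972646) = 3*I*√330294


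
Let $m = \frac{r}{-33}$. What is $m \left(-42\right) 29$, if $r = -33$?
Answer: $-1218$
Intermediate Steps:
$m = 1$ ($m = - \frac{33}{-33} = \left(-33\right) \left(- \frac{1}{33}\right) = 1$)
$m \left(-42\right) 29 = 1 \left(-42\right) 29 = \left(-42\right) 29 = -1218$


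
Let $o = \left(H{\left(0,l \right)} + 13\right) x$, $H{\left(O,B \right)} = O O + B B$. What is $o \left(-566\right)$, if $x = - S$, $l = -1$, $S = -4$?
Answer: $-31696$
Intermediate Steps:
$x = 4$ ($x = \left(-1\right) \left(-4\right) = 4$)
$H{\left(O,B \right)} = B^{2} + O^{2}$ ($H{\left(O,B \right)} = O^{2} + B^{2} = B^{2} + O^{2}$)
$o = 56$ ($o = \left(\left(\left(-1\right)^{2} + 0^{2}\right) + 13\right) 4 = \left(\left(1 + 0\right) + 13\right) 4 = \left(1 + 13\right) 4 = 14 \cdot 4 = 56$)
$o \left(-566\right) = 56 \left(-566\right) = -31696$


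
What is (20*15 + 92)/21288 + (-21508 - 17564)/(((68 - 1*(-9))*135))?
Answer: -1045063/279405 ≈ -3.7403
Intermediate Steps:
(20*15 + 92)/21288 + (-21508 - 17564)/(((68 - 1*(-9))*135)) = (300 + 92)*(1/21288) - 39072*1/(135*(68 + 9)) = 392*(1/21288) - 39072/(77*135) = 49/2661 - 39072/10395 = 49/2661 - 39072*1/10395 = 49/2661 - 1184/315 = -1045063/279405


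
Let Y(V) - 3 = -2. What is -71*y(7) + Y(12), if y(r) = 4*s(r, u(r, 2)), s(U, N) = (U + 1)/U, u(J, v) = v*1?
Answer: -2265/7 ≈ -323.57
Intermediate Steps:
Y(V) = 1 (Y(V) = 3 - 2 = 1)
u(J, v) = v
s(U, N) = (1 + U)/U
y(r) = 4*(1 + r)/r (y(r) = 4*((1 + r)/r) = 4*(1 + r)/r)
-71*y(7) + Y(12) = -71*(4 + 4/7) + 1 = -71*32/7 + 1 = -2272/7 + 1 = -2265/7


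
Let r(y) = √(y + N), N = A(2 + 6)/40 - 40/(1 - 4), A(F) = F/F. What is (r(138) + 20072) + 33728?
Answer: 53800 + √544890/60 ≈ 53812.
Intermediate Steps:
A(F) = 1
N = 1603/120 (N = 1/40 - 40/(1 - 4) = 1*(1/40) - 40/(-3) = 1/40 - 40*(-⅓) = 1/40 + 40/3 = 1603/120 ≈ 13.358)
r(y) = √(1603/120 + y) (r(y) = √(y + 1603/120) = √(1603/120 + y))
(r(138) + 20072) + 33728 = (√(48090 + 3600*138)/60 + 20072) + 33728 = (√(48090 + 496800)/60 + 20072) + 33728 = (√544890/60 + 20072) + 33728 = (20072 + √544890/60) + 33728 = 53800 + √544890/60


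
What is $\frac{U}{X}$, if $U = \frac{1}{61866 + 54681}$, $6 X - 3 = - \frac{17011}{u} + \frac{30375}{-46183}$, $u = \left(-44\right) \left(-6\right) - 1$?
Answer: $- \frac{24292258}{29415268232099} \approx -8.2584 \cdot 10^{-7}$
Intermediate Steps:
$u = 263$ ($u = 264 - 1 = 263$)
$X = - \frac{757169251}{72876774}$ ($X = \frac{1}{2} + \frac{- \frac{17011}{263} + \frac{30375}{-46183}}{6} = \frac{1}{2} + \frac{\left(-17011\right) \frac{1}{263} + 30375 \left(- \frac{1}{46183}\right)}{6} = \frac{1}{2} + \frac{- \frac{17011}{263} - \frac{30375}{46183}}{6} = \frac{1}{2} + \frac{1}{6} \left(- \frac{793607638}{12146129}\right) = \frac{1}{2} - \frac{396803819}{36438387} = - \frac{757169251}{72876774} \approx -10.39$)
$U = \frac{1}{116547} \approx 8.5802 \cdot 10^{-6}$
$\frac{U}{X} = \frac{1}{116547 \left(- \frac{757169251}{72876774}\right)} = \frac{1}{116547} \left(- \frac{72876774}{757169251}\right) = - \frac{24292258}{29415268232099}$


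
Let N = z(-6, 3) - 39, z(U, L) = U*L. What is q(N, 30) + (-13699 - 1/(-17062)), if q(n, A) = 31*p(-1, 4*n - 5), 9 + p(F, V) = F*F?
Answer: -237963713/17062 ≈ -13947.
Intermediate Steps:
z(U, L) = L*U
p(F, V) = -9 + F² (p(F, V) = -9 + F*F = -9 + F²)
N = -57 (N = 3*(-6) - 39 = -18 - 39 = -57)
q(n, A) = -248 (q(n, A) = 31*(-9 + (-1)²) = 31*(-9 + 1) = 31*(-8) = -248)
q(N, 30) + (-13699 - 1/(-17062)) = -248 + (-13699 - 1/(-17062)) = -248 + (-13699 - 1*(-1/17062)) = -248 + (-13699 + 1/17062) = -248 - 233732337/17062 = -237963713/17062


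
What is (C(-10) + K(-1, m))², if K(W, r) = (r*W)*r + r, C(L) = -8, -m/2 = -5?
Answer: 9604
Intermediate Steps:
m = 10 (m = -2*(-5) = 10)
K(W, r) = r + W*r² (K(W, r) = (W*r)*r + r = W*r² + r = r + W*r²)
(C(-10) + K(-1, m))² = (-8 + 10*(1 - 1*10))² = (-8 + 10*(1 - 10))² = (-8 + 10*(-9))² = (-8 - 90)² = (-98)² = 9604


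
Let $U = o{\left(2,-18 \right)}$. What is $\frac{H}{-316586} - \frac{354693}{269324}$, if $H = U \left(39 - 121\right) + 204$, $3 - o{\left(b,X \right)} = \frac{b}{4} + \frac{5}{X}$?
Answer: $- \frac{505279953773}{383688935388} \approx -1.3169$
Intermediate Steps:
$o{\left(b,X \right)} = 3 - \frac{5}{X} - \frac{b}{4}$ ($o{\left(b,X \right)} = 3 - \left(\frac{b}{4} + \frac{5}{X}\right) = 3 - \left(\frac{5}{X} + \frac{b}{4}\right) = 3 - \frac{5}{X} - \frac{b}{4}$)
$U = \frac{25}{9}$ ($U = 3 - \frac{5}{-18} - \frac{1}{2} = 3 - - \frac{5}{18} - \frac{1}{2} = 3 + \frac{5}{18} - \frac{1}{2} = \frac{25}{9} \approx 2.7778$)
$H = - \frac{214}{9}$ ($H = \frac{25 \left(39 - 121\right)}{9} + 204 = \frac{25}{9} \left(-82\right) + 204 = - \frac{2050}{9} + 204 = - \frac{214}{9} \approx -23.778$)
$\frac{H}{-316586} - \frac{354693}{269324} = - \frac{214}{9 \left(-316586\right)} - \frac{354693}{269324} = \left(- \frac{214}{9}\right) \left(- \frac{1}{316586}\right) - \frac{354693}{269324} = \frac{107}{1424637} - \frac{354693}{269324} = - \frac{505279953773}{383688935388}$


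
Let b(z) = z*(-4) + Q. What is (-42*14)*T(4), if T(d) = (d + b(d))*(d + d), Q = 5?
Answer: 32928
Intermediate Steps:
b(z) = 5 - 4*z (b(z) = z*(-4) + 5 = -4*z + 5 = 5 - 4*z)
T(d) = 2*d*(5 - 3*d) (T(d) = (d + (5 - 4*d))*(d + d) = (5 - 3*d)*(2*d) = 2*d*(5 - 3*d))
(-42*14)*T(4) = (-42*14)*(2*4*(5 - 3*4)) = -1176*4*(5 - 12) = -1176*4*(-7) = -588*(-56) = 32928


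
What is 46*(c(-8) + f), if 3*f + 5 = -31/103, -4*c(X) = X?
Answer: 1104/103 ≈ 10.718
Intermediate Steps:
c(X) = -X/4
f = -182/103 (f = -5/3 + (-31/103)/3 = -5/3 + (-31*1/103)/3 = -5/3 + (1/3)*(-31/103) = -5/3 - 31/309 = -182/103 ≈ -1.7670)
46*(c(-8) + f) = 46*(-1/4*(-8) - 182/103) = 46*(2 - 182/103) = 46*(24/103) = 1104/103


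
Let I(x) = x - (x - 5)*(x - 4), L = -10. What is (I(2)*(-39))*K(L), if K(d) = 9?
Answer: 1404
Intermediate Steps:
I(x) = x - (-5 + x)*(-4 + x)
(I(2)*(-39))*K(L) = ((-20 - 1*2² + 10*2)*(-39))*9 = ((-20 - 1*4 + 20)*(-39))*9 = ((-20 - 4 + 20)*(-39))*9 = -4*(-39)*9 = 156*9 = 1404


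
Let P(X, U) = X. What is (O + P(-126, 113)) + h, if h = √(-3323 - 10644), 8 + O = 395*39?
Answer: 15271 + I*√13967 ≈ 15271.0 + 118.18*I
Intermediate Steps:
O = 15397 (O = -8 + 395*39 = -8 + 15405 = 15397)
h = I*√13967 (h = √(-13967) = I*√13967 ≈ 118.18*I)
(O + P(-126, 113)) + h = (15397 - 126) + I*√13967 = 15271 + I*√13967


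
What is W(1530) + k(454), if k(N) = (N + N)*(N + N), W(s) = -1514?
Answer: 822950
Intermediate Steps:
k(N) = 4*N**2 (k(N) = (2*N)*(2*N) = 4*N**2)
W(1530) + k(454) = -1514 + 4*454**2 = -1514 + 4*206116 = -1514 + 824464 = 822950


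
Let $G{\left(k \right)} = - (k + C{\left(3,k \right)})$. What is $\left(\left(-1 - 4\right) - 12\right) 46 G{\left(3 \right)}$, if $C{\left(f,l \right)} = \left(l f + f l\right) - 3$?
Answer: $14076$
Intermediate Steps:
$C{\left(f,l \right)} = -3 + 2 f l$ ($C{\left(f,l \right)} = \left(f l + f l\right) - 3 = 2 f l - 3 = -3 + 2 f l$)
$G{\left(k \right)} = 3 - 7 k$ ($G{\left(k \right)} = - (k + \left(-3 + 2 \cdot 3 k\right)) = - (k + \left(-3 + 6 k\right)) = - (-3 + 7 k) = 3 - 7 k$)
$\left(\left(-1 - 4\right) - 12\right) 46 G{\left(3 \right)} = \left(\left(-1 - 4\right) - 12\right) 46 \left(3 - 21\right) = \left(-5 - 12\right) 46 \left(3 - 21\right) = \left(-17\right) 46 \left(-18\right) = \left(-782\right) \left(-18\right) = 14076$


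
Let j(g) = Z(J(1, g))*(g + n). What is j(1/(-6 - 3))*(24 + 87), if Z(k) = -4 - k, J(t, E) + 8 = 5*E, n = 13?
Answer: 175972/27 ≈ 6517.5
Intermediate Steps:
J(t, E) = -8 + 5*E
j(g) = (4 - 5*g)*(13 + g) (j(g) = (-4 - (-8 + 5*g))*(g + 13) = (-4 + (8 - 5*g))*(13 + g) = (4 - 5*g)*(13 + g))
j(1/(-6 - 3))*(24 + 87) = (-(-4 + 5/(-6 - 3))*(13 + 1/(-6 - 3)))*(24 + 87) = -(-4 + 5/(-9))*(13 + 1/(-9))*111 = -(-4 + 5*(-1/9))*(13 - 1/9)*111 = -1*(-4 - 5/9)*116/9*111 = -1*(-41/9)*116/9*111 = (4756/81)*111 = 175972/27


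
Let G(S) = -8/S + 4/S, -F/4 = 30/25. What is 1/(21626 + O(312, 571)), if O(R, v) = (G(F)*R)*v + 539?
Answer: 1/170625 ≈ 5.8608e-6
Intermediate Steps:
F = -24/5 (F = -120/25 = -4*6/5 = -24/5 ≈ -4.8000)
G(S) = -4/S
O(R, v) = 539 + 5*R*v/6 (O(R, v) = ((-4/(-24/5))*R)*v + 539 = ((-4*(-5/24))*R)*v + 539 = (5*R/6)*v + 539 = 5*R*v/6 + 539 = 539 + 5*R*v/6)
1/(21626 + O(312, 571)) = 1/(21626 + (539 + (⅚)*312*571)) = 1/(21626 + (539 + 148460)) = 1/(21626 + 148999) = 1/170625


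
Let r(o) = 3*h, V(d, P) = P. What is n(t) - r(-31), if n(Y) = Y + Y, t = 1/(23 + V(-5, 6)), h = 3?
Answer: -259/29 ≈ -8.9310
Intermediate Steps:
t = 1/29 (t = 1/(23 + 6) = 1/29 ≈ 0.034483)
r(o) = 9 (r(o) = 3*3 = 9)
n(Y) = 2*Y
n(t) - r(-31) = 2*(1/29) - 1*9 = 2/29 - 9 = -259/29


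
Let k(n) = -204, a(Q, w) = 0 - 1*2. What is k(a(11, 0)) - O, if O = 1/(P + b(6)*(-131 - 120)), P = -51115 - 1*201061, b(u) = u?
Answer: -51751127/253682 ≈ -204.00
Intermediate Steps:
a(Q, w) = -2 (a(Q, w) = 0 - 2 = -2)
P = -252176 (P = -51115 - 201061 = -252176)
O = -1/253682 (O = 1/(-252176 + 6*(-131 - 120)) = 1/(-252176 + 6*(-251)) = 1/(-252176 - 1506) = 1/(-253682) = -1/253682 ≈ -3.9419e-6)
k(a(11, 0)) - O = -204 - 1*(-1/253682) = -204 + 1/253682 = -51751127/253682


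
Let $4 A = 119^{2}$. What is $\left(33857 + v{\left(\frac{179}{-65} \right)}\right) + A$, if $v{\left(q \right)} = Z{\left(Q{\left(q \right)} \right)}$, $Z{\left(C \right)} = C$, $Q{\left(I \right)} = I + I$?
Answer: $\frac{9721853}{260} \approx 37392.0$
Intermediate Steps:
$Q{\left(I \right)} = 2 I$
$v{\left(q \right)} = 2 q$
$A = \frac{14161}{4}$ ($A = \frac{119^{2}}{4} = \frac{1}{4} \cdot 14161 = \frac{14161}{4} \approx 3540.3$)
$\left(33857 + v{\left(\frac{179}{-65} \right)}\right) + A = \left(33857 + 2 \frac{179}{-65}\right) + \frac{14161}{4} = \left(33857 + 2 \cdot 179 \left(- \frac{1}{65}\right)\right) + \frac{14161}{4} = \left(33857 + 2 \left(- \frac{179}{65}\right)\right) + \frac{14161}{4} = \left(33857 - \frac{358}{65}\right) + \frac{14161}{4} = \frac{2200347}{65} + \frac{14161}{4} = \frac{9721853}{260}$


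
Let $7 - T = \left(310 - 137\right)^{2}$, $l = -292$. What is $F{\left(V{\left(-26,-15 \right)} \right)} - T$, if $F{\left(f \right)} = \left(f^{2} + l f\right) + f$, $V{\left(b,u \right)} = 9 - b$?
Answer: $20962$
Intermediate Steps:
$T = -29922$ ($T = 7 - \left(310 - 137\right)^{2} = 7 - 173^{2} = 7 - 29929 = -29922$)
$F{\left(f \right)} = f^{2} - 291 f$ ($F{\left(f \right)} = \left(f^{2} - 292 f\right) + f = f^{2} - 291 f$)
$F{\left(V{\left(-26,-15 \right)} \right)} - T = \left(9 - -26\right) \left(-291 + \left(9 - -26\right)\right) - -29922 = \left(9 + 26\right) \left(-291 + \left(9 + 26\right)\right) + 29922 = 35 \left(-291 + 35\right) + 29922 = 35 \left(-256\right) + 29922 = -8960 + 29922 = 20962$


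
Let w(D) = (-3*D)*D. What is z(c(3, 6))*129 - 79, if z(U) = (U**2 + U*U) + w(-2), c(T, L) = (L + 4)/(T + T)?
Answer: -2731/3 ≈ -910.33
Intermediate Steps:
c(T, L) = (4 + L)/(2*T) (c(T, L) = (4 + L)/((2*T)) = (4 + L)*(1/(2*T)) = (4 + L)/(2*T))
w(D) = -3*D**2
z(U) = -12 + 2*U**2 (z(U) = (U**2 + U*U) - 3*(-2)**2 = (U**2 + U**2) - 3*4 = 2*U**2 - 12 = -12 + 2*U**2)
z(c(3, 6))*129 - 79 = (-12 + 2*((1/2)*(4 + 6)/3)**2)*129 - 79 = (-12 + 2*((1/2)*(1/3)*10)**2)*129 - 79 = (-12 + 2*(5/3)**2)*129 - 79 = (-12 + 2*(25/9))*129 - 79 = (-12 + 50/9)*129 - 79 = -58/9*129 - 79 = -2494/3 - 79 = -2731/3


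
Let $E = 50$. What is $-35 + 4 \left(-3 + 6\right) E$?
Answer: $565$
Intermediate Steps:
$-35 + 4 \left(-3 + 6\right) E = -35 + 4 \left(-3 + 6\right) 50 = -35 + 4 \cdot 3 \cdot 50 = -35 + 12 \cdot 50 = -35 + 600 = 565$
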